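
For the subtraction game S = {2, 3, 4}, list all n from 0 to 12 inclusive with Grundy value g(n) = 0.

Compute g(0), g(1), … for moves {2, 3, 4}:
k:     0  1  2  3  4  5  6  7  8  9 10 11 12
g(k):  0  0  1  1  2  2  0  0  1  1  2  2  0
The P-positions (g = 0) in 0..12 are 0, 1, 6, 7, 12.

0, 1, 6, 7, 12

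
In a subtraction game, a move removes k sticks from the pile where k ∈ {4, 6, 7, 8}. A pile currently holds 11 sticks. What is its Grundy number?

2

Grundy values for subtraction set {4, 6, 7, 8}:
g(0) = mex{} = 0
g(1) = mex{} = 0
g(2) = mex{} = 0
g(3) = mex{} = 0
g(4) = mex{0} = 1
g(5) = mex{0} = 1
g(6) = mex{0} = 1
g(7) = mex{0} = 1
g(8) = mex{0,1} = 2
g(9) = mex{0,1} = 2
g(10) = mex{0,1} = 2
g(11) = mex{0,1} = 2
So g(11) = 2.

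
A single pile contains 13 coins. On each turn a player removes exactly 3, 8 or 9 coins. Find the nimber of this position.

Compute g(0), g(1), … for moves {3, 8, 9}:
g(0) = mex{} = 0
g(1) = mex{} = 0
g(2) = mex{} = 0
g(3) = mex{0} = 1
g(4) = mex{0} = 1
g(5) = mex{0} = 1
g(6) = mex{1} = 0
g(7) = mex{1} = 0
g(8) = mex{0,1} = 2
g(9) = mex{0} = 1
g(10) = mex{0} = 1
g(11) = mex{0,1,2} = 3
g(12) = mex{1} = 0
g(13) = mex{1} = 0
So g(13) = 0.

0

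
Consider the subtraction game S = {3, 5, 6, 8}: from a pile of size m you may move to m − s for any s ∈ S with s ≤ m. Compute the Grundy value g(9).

3

Compute g(0), g(1), … for moves {3, 5, 6, 8}:
k:     0  1  2  3  4  5  6  7  8  9
g(k):  0  0  0  1  1  1  2  2  2  3
So g(9) = 3.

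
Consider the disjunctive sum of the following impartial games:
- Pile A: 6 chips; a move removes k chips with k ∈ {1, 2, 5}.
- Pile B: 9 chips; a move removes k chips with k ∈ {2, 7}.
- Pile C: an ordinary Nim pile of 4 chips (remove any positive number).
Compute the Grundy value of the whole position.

4

Build the Grundy sequence for pile A with g(k) = mex{g(k−s) : s ∈ {1, 2, 5}, s ≤ k}:
g(0) = mex{} = 0
g(1) = mex{0} = 1
g(2) = mex{0,1} = 2
g(3) = mex{1,2} = 0
g(4) = mex{0,2} = 1
g(5) = mex{0,1} = 2
g(6) = mex{1,2} = 0
So g(6) = 0.
For pile B, compute g(0), g(1), … with moves {2, 7}:
k:     0  1  2  3  4  5  6  7  8  9
g(k):  0  0  1  1  0  0  1  1  2  0
So g(9) = 0.
Pile C is a plain Nim pile of size 4, so its Grundy value is 4.
By the Sprague-Grundy theorem, the Grundy value of a sum of independent games is the XOR of the component values.
Combined value = 0 ⊕ 0 ⊕ 4 = 4.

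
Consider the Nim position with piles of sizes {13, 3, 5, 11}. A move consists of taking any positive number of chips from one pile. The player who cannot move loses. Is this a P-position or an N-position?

P-position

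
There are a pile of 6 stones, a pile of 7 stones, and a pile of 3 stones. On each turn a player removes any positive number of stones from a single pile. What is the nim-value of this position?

2

Nim-sum: 6 ^ 7 ^ 3 = 2.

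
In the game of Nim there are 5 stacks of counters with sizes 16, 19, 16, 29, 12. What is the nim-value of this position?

2

In binary:
  10000  (16)
  10011  (19)
  10000  (16)
  11101  (29)
  01100  (12)
  -----
  00010  (2)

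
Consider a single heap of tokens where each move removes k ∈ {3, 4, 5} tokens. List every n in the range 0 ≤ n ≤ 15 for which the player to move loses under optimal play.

0, 1, 2, 8, 9, 10

Compute g(0), g(1), … for moves {3, 4, 5}:
k:     0  1  2  3  4  5  6  7  8  9 10 11 12 13 14 15
g(k):  0  0  0  1  1  1  2  2  0  0  0  1  1  1  2  2
The P-positions (g = 0) in 0..15 are 0, 1, 2, 8, 9, 10.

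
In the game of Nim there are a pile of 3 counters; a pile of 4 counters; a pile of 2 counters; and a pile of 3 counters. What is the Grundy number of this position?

6

Write each in binary and XOR column by column:
  011  (3)
  100  (4)
  010  (2)
  011  (3)
  ---
  110  (6)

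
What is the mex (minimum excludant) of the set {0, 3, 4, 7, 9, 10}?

1

0 is in the set but 1 is not, so the mex is 1.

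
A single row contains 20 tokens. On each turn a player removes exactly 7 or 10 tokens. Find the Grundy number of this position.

Compute g(0), g(1), … for moves {7, 10}:
k:     0  1  2  3  4  5  6  7  8  9 10 11 12 13 14 15 16 17 18 19 20
g(k):  0  0  0  0  0  0  0  1  1  1  1  1  1  1  2  2  2  0  0  0  0
So g(20) = 0.

0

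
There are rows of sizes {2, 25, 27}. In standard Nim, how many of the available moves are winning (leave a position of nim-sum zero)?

0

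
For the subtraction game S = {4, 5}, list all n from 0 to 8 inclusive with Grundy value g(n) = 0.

0, 1, 2, 3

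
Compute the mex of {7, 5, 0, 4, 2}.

1

0 is in the set but 1 is not, so the mex is 1.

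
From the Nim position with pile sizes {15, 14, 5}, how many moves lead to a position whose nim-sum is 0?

Nim-sum: 15 ⊕ 14 ⊕ 5 = 4.
The overall nim-sum is X = 4. A pile of size p has a winning move iff p XOR X < p (reduce it to p XOR X).
  15: 15 XOR 4 = 11 < 15 — winning move (to 11).
  14: 14 XOR 4 = 10 < 14 — winning move (to 10).
  5: 5 XOR 4 = 1 < 5 — winning move (to 1).
That gives 3 winning moves.

3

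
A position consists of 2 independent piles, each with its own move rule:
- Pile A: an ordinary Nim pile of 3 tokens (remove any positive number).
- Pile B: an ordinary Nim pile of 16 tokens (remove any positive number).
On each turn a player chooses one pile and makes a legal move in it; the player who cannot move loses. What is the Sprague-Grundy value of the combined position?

19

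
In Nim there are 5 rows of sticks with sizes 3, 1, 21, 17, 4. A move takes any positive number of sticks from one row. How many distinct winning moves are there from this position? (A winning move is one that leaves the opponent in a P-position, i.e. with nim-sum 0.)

1

In binary:
  00011  (3)
  00001  (1)
  10101  (21)
  10001  (17)
  00100  (4)
  -----
  00010  (2)
The overall nim-sum is X = 2. A row of size p has a winning move iff p XOR X < p (reduce it to p XOR X).
  3: 3 XOR 2 = 1 < 3 — winning move (to 1).
  1: 1 XOR 2 = 3 ≥ 1 — no move.
  21: 21 XOR 2 = 23 ≥ 21 — no move.
  17: 17 XOR 2 = 19 ≥ 17 — no move.
  4: 4 XOR 2 = 6 ≥ 4 — no move.
That gives 1 winning move.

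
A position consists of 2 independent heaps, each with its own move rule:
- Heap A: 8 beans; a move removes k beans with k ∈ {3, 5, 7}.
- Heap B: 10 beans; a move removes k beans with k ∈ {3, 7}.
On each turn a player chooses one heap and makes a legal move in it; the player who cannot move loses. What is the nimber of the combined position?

Grundy values for heap A (subtraction set {3, 5, 7}):
g(0) = mex{} = 0
g(1) = mex{} = 0
g(2) = mex{} = 0
g(3) = mex{0} = 1
g(4) = mex{0} = 1
g(5) = mex{0} = 1
g(6) = mex{0,1} = 2
g(7) = mex{0,1} = 2
g(8) = mex{0,1} = 2
So g(8) = 2.
Build the Grundy sequence for heap B with g(k) = mex{g(k−s) : s ∈ {3, 7}, s ≤ k}:
g(0) = mex{} = 0
g(1) = mex{} = 0
g(2) = mex{} = 0
g(3) = mex{0} = 1
g(4) = mex{0} = 1
g(5) = mex{0} = 1
g(6) = mex{1} = 0
g(7) = mex{0,1} = 2
g(8) = mex{0,1} = 2
g(9) = mex{0} = 1
g(10) = mex{1,2} = 0
So g(10) = 0.
By the Sprague-Grundy theorem, the Grundy value of a sum of independent games is the XOR of the component values.
Combined value = 2 ⊕ 0 = 2.

2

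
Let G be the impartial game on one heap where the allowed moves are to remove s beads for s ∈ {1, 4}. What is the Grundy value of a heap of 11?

1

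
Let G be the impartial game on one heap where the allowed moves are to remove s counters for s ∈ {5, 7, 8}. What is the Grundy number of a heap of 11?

2

Grundy values for subtraction set {5, 7, 8}:
k:     0  1  2  3  4  5  6  7  8  9 10 11
g(k):  0  0  0  0  0  1  1  1  1  1  2  2
So g(11) = 2.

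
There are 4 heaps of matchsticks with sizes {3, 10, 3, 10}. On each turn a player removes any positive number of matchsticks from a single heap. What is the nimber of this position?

0

Write each in binary and XOR column by column:
  0011  (3)
  1010  (10)
  0011  (3)
  1010  (10)
  ----
  0000  (0)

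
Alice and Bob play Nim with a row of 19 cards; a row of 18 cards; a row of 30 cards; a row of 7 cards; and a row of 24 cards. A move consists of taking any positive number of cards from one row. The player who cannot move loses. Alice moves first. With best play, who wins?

Bob wins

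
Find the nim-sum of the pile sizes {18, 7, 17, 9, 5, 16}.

Write each in binary and XOR column by column:
  10010  (18)
  00111  (7)
  10001  (17)
  01001  (9)
  00101  (5)
  10000  (16)
  -----
  11000  (24)

24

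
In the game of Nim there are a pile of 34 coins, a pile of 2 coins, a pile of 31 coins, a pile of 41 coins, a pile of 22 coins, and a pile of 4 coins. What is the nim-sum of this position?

Write each in binary and XOR column by column:
  100010  (34)
  000010  (2)
  011111  (31)
  101001  (41)
  010110  (22)
  000100  (4)
  ------
  000100  (4)

4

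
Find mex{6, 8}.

0

0 is not in the set, so the mex is 0.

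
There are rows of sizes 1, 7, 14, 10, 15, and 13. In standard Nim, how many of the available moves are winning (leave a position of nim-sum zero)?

0

Write each in binary and XOR column by column:
  0001  (1)
  0111  (7)
  1110  (14)
  1010  (10)
  1111  (15)
  1101  (13)
  ----
  0000  (0)
The nim-sum is already 0, so every move leaves a nonzero nim-sum — there are no winning moves.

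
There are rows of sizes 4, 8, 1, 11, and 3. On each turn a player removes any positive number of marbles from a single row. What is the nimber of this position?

5

In binary:
  0100  (4)
  1000  (8)
  0001  (1)
  1011  (11)
  0011  (3)
  ----
  0101  (5)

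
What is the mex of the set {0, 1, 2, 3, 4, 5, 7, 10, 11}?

6

The values 0, 1, 2, 3, 4, 5 are all present; 6 is the first non-negative integer missing from the set.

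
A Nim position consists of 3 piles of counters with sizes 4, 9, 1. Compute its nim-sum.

Compute the nim-sum pairwise:
4 XOR 9 = 13
13 XOR 1 = 12

12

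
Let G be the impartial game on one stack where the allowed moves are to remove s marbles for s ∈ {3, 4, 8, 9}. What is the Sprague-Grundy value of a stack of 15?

1

Compute g(0), g(1), … for moves {3, 4, 8, 9}:
k:     0  1  2  3  4  5  6  7  8  9 10 11 12 13 14 15
g(k):  0  0  0  1  1  1  2  0  2  3  1  3  0  0  0  1
So g(15) = 1.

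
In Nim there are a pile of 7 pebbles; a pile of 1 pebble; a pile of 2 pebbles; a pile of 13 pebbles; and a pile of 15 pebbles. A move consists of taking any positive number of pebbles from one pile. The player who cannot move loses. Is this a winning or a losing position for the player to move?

Winning position

Compute the nim-sum pairwise:
7 ⊕ 1 = 6
6 ⊕ 2 = 4
4 ⊕ 13 = 9
9 ⊕ 15 = 6
The nim-sum is 6 ≠ 0, so this is an N-position: the player to move can win.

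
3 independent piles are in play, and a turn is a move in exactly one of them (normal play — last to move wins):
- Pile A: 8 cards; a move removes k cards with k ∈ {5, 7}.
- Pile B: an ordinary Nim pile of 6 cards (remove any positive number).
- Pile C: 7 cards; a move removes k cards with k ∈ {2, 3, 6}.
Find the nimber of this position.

6

Grundy values for pile A (subtraction set {5, 7}):
g(0) = mex{} = 0
g(1) = mex{} = 0
g(2) = mex{} = 0
g(3) = mex{} = 0
g(4) = mex{} = 0
g(5) = mex{0} = 1
g(6) = mex{0} = 1
g(7) = mex{0} = 1
g(8) = mex{0} = 1
So g(8) = 1.
Pile B is a plain Nim pile of size 6, so its Grundy value is 6.
For pile C, compute g(0), g(1), … with moves {2, 3, 6}:
g(0) = mex{} = 0
g(1) = mex{} = 0
g(2) = mex{0} = 1
g(3) = mex{0} = 1
g(4) = mex{0,1} = 2
g(5) = mex{1} = 0
g(6) = mex{0,1,2} = 3
g(7) = mex{0,2} = 1
So g(7) = 1.
By the Sprague-Grundy theorem, the Grundy value of a sum of independent games is the XOR of the component values.
Combined value = 1 XOR 6 XOR 1 = 6.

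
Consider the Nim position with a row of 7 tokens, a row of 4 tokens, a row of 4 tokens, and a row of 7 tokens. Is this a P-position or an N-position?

P-position

Nim-sum: 7 ^ 4 ^ 4 ^ 7 = 0.
The nim-sum is 0, so this is a P-position: the player to move is in a losing position under optimal play.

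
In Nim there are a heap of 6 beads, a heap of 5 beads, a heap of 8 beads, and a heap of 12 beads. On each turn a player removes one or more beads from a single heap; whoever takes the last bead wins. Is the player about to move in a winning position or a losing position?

Winning position

In binary:
  0110  (6)
  0101  (5)
  1000  (8)
  1100  (12)
  ----
  0111  (7)
The nim-sum is 7 ≠ 0, so this is an N-position: the player to move can win.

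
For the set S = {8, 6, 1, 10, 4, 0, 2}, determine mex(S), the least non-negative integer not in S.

The values 0, 1, 2 are all present; 3 is the first non-negative integer missing from the set.

3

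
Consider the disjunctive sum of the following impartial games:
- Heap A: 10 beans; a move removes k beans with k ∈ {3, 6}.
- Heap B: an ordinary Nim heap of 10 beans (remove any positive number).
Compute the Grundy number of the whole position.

Grundy values for heap A (subtraction set {3, 6}):
k:     0  1  2  3  4  5  6  7  8  9 10
g(k):  0  0  0  1  1  1  2  2  2  0  0
So g(10) = 0.
Heap B is a plain Nim heap of size 10, so its Grundy value is 10.
The value of a disjunctive sum is the nim-sum of the parts.
Combined value = 0 XOR 10 = 10.

10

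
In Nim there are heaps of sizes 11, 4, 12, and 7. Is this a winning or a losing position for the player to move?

Winning position

Write each in binary and XOR column by column:
  1011  (11)
  0100  (4)
  1100  (12)
  0111  (7)
  ----
  0100  (4)
The nim-sum is 4 ≠ 0, so this is an N-position: the player to move can win.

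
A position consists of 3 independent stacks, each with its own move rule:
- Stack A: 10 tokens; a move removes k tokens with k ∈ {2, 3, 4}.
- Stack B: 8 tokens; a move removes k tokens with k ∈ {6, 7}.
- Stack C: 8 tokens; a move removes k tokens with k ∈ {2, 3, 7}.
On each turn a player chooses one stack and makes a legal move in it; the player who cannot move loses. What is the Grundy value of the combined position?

2

For stack A, compute g(0), g(1), … with moves {2, 3, 4}:
g(0) = mex{} = 0
g(1) = mex{} = 0
g(2) = mex{0} = 1
g(3) = mex{0} = 1
g(4) = mex{0,1} = 2
g(5) = mex{0,1} = 2
g(6) = mex{1,2} = 0
g(7) = mex{1,2} = 0
g(8) = mex{0,2} = 1
g(9) = mex{0,2} = 1
g(10) = mex{0,1} = 2
So g(10) = 2.
Grundy values for stack B (subtraction set {6, 7}):
k:     0  1  2  3  4  5  6  7  8
g(k):  0  0  0  0  0  0  1  1  1
So g(8) = 1.
For stack C, compute g(0), g(1), … with moves {2, 3, 7}:
g(0) = mex{} = 0
g(1) = mex{} = 0
g(2) = mex{0} = 1
g(3) = mex{0} = 1
g(4) = mex{0,1} = 2
g(5) = mex{1} = 0
g(6) = mex{1,2} = 0
g(7) = mex{0,2} = 1
g(8) = mex{0} = 1
So g(8) = 1.
The value of a disjunctive sum is the nim-sum of the parts.
Combined value = 2 ⊕ 1 ⊕ 1 = 2.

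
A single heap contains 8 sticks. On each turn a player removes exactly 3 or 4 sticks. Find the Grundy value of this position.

Compute g(0), g(1), … for moves {3, 4}:
g(0) = mex{} = 0
g(1) = mex{} = 0
g(2) = mex{} = 0
g(3) = mex{0} = 1
g(4) = mex{0} = 1
g(5) = mex{0} = 1
g(6) = mex{0,1} = 2
g(7) = mex{1} = 0
g(8) = mex{1} = 0
So g(8) = 0.

0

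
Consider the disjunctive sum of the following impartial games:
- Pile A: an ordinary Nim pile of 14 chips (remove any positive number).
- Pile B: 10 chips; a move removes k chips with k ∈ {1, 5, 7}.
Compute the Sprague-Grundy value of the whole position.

Pile A is a plain Nim pile of size 14, so its Grundy value is 14.
Grundy values for pile B (subtraction set {1, 5, 7}):
k:     0  1  2  3  4  5  6  7  8  9 10
g(k):  0  1  0  1  0  1  0  1  0  1  0
So g(10) = 0.
The value of a disjunctive sum is the nim-sum of the parts.
Combined value = 14 ⊕ 0 = 14.

14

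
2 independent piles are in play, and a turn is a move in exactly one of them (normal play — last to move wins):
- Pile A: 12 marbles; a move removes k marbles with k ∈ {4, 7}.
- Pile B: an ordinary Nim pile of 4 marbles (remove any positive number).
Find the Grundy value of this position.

4

Grundy values for pile A (subtraction set {4, 7}):
g(0) = mex{} = 0
g(1) = mex{} = 0
g(2) = mex{} = 0
g(3) = mex{} = 0
g(4) = mex{0} = 1
g(5) = mex{0} = 1
g(6) = mex{0} = 1
g(7) = mex{0} = 1
g(8) = mex{0,1} = 2
g(9) = mex{0,1} = 2
g(10) = mex{0,1} = 2
g(11) = mex{1} = 0
g(12) = mex{1,2} = 0
So g(12) = 0.
Pile B is a plain Nim pile of size 4, so its Grundy value is 4.
The value of a disjunctive sum is the nim-sum of the parts.
Combined value = 0 XOR 4 = 4.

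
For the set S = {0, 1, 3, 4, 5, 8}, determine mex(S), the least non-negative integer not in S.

2

The values 0, 1 are all present; 2 is the first non-negative integer missing from the set.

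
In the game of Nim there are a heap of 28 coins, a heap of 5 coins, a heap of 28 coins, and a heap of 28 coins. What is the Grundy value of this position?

25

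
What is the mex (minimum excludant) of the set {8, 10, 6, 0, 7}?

0 is in the set but 1 is not, so the mex is 1.

1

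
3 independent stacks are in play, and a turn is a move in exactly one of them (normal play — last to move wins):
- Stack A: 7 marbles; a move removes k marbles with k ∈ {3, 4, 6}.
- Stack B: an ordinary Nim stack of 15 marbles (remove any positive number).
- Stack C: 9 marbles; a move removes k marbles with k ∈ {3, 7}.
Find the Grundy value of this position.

For stack A, compute g(0), g(1), … with moves {3, 4, 6}:
k:     0  1  2  3  4  5  6  7
g(k):  0  0  0  1  1  1  2  2
So g(7) = 2.
Stack B is a plain Nim stack of size 15, so its Grundy value is 15.
For stack C, compute g(0), g(1), … with moves {3, 7}:
k:     0  1  2  3  4  5  6  7  8  9
g(k):  0  0  0  1  1  1  0  2  2  1
So g(9) = 1.
By the Sprague-Grundy theorem, the Grundy value of a sum of independent games is the XOR of the component values.
Combined value = 2 ⊕ 15 ⊕ 1 = 12.

12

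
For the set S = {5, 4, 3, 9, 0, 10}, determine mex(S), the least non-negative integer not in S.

0 is in the set but 1 is not, so the mex is 1.

1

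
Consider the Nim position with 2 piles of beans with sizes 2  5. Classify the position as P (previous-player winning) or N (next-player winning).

N-position

Nim-sum: 2 ^ 5 = 7.
The nim-sum is 7 ≠ 0, so this is an N-position: the player to move can win.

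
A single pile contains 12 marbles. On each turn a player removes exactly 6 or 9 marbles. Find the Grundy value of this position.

2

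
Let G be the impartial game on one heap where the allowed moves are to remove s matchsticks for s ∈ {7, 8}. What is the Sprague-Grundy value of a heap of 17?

Build the Grundy sequence with g(k) = mex{g(k−s) : s ∈ {7, 8}, s ≤ k}:
k:     0  1  2  3  4  5  6  7  8  9 10 11 12 13 14 15 16 17
g(k):  0  0  0  0  0  0  0  1  1  1  1  1  1  1  2  0  0  0
So g(17) = 0.

0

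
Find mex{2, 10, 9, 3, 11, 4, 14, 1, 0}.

5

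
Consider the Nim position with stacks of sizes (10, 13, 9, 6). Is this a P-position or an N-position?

N-position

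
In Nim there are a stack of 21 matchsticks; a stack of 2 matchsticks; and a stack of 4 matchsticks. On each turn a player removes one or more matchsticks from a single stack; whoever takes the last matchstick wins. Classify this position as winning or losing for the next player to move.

Nim-sum: 21 ^ 2 ^ 4 = 19.
The nim-sum is 19 ≠ 0, so this is an N-position: the player to move can win.

Winning position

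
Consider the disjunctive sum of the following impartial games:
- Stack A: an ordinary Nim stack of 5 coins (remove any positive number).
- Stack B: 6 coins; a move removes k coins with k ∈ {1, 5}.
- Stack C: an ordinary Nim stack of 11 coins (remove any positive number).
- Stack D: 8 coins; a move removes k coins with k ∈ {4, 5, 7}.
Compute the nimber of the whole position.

12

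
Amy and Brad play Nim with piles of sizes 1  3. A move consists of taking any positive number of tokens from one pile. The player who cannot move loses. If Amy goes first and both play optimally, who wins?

Bitwise XOR of the heap sizes:
  01  (1)
  11  (3)
  --
  10  (2)
The nim-sum is 2 ≠ 0, so this is an N-position: the player to move can win; Amy has a winning move.

Amy wins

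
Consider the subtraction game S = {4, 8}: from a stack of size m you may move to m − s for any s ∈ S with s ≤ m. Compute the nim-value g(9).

Compute g(0), g(1), … for moves {4, 8}:
k:     0  1  2  3  4  5  6  7  8  9
g(k):  0  0  0  0  1  1  1  1  2  2
So g(9) = 2.

2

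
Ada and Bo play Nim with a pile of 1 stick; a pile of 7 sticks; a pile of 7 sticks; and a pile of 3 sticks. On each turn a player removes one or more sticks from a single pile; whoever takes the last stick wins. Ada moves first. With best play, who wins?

Ada wins

Compute the nim-sum pairwise:
1 ^ 7 = 6
6 ^ 7 = 1
1 ^ 3 = 2
The nim-sum is 2 ≠ 0, so this is an N-position: the player to move can win; Ada has a winning move.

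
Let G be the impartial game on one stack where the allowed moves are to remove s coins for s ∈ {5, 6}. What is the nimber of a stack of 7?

Build the Grundy sequence with g(k) = mex{g(k−s) : s ∈ {5, 6}, s ≤ k}:
k:     0  1  2  3  4  5  6  7
g(k):  0  0  0  0  0  1  1  1
So g(7) = 1.

1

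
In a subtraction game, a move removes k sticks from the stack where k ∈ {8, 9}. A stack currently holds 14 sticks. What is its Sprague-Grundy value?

Grundy values for subtraction set {8, 9}:
k:     0  1  2  3  4  5  6  7  8  9 10 11 12 13 14
g(k):  0  0  0  0  0  0  0  0  1  1  1  1  1  1  1
So g(14) = 1.

1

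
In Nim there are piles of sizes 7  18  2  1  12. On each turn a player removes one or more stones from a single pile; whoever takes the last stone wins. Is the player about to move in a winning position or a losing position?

Winning position

Compute the nim-sum pairwise:
7 ^ 18 = 21
21 ^ 2 = 23
23 ^ 1 = 22
22 ^ 12 = 26
The nim-sum is 26 ≠ 0, so this is an N-position: the player to move can win.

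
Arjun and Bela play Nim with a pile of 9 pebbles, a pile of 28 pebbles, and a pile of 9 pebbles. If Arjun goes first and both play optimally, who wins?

Arjun wins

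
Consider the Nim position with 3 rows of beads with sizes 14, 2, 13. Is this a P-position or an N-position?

N-position

Nim-sum: 14 ^ 2 ^ 13 = 1.
The nim-sum is 1 ≠ 0, so this is an N-position: the player to move can win.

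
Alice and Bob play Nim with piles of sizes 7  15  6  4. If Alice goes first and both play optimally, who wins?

Alice wins

Write each in binary and XOR column by column:
  0111  (7)
  1111  (15)
  0110  (6)
  0100  (4)
  ----
  1010  (10)
The nim-sum is 10 ≠ 0, so this is an N-position: the player to move can win; Alice has a winning move.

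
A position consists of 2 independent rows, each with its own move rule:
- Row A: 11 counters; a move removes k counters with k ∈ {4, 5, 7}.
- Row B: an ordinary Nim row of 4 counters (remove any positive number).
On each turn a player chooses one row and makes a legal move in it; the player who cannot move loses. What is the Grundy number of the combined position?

4

Grundy values for row A (subtraction set {4, 5, 7}):
k:     0  1  2  3  4  5  6  7  8  9 10 11
g(k):  0  0  0  0  1  1  1  1  2  2  2  0
So g(11) = 0.
Row B is a plain Nim row of size 4, so its Grundy value is 4.
The value of a disjunctive sum is the nim-sum of the parts.
Combined value = 0 XOR 4 = 4.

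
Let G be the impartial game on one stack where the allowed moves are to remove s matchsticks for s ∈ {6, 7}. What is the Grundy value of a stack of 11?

Grundy values for subtraction set {6, 7}:
g(0) = mex{} = 0
g(1) = mex{} = 0
g(2) = mex{} = 0
g(3) = mex{} = 0
g(4) = mex{} = 0
g(5) = mex{} = 0
g(6) = mex{0} = 1
g(7) = mex{0} = 1
g(8) = mex{0} = 1
g(9) = mex{0} = 1
g(10) = mex{0} = 1
g(11) = mex{0} = 1
So g(11) = 1.

1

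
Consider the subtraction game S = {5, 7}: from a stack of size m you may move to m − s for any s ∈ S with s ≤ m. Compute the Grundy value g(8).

Grundy values for subtraction set {5, 7}:
k:     0  1  2  3  4  5  6  7  8
g(k):  0  0  0  0  0  1  1  1  1
So g(8) = 1.

1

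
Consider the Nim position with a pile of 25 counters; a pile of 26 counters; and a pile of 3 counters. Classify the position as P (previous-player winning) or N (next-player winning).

Write each in binary and XOR column by column:
  11001  (25)
  11010  (26)
  00011  (3)
  -----
  00000  (0)
The nim-sum is 0, so this is a P-position: the player to move is in a losing position under optimal play.

P-position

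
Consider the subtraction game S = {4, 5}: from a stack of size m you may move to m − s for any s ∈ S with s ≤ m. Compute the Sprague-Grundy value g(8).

2

Compute g(0), g(1), … for moves {4, 5}:
k:     0  1  2  3  4  5  6  7  8
g(k):  0  0  0  0  1  1  1  1  2
So g(8) = 2.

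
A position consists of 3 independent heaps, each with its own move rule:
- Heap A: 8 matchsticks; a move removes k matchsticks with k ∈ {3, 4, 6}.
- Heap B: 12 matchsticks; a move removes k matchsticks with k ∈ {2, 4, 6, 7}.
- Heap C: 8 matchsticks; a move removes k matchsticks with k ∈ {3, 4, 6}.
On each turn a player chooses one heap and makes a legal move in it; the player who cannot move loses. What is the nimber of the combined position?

1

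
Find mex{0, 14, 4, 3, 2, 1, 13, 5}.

The values 0, 1, 2, 3, 4, 5 are all present; 6 is the first non-negative integer missing from the set.

6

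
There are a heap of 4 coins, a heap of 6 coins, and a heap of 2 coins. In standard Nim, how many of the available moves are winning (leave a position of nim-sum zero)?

0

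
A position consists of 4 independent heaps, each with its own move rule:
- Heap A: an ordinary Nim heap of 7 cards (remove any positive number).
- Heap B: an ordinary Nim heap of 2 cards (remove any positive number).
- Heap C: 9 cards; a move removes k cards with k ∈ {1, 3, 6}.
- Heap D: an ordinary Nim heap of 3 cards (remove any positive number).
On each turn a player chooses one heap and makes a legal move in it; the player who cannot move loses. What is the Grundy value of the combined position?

Heap A is a plain Nim heap of size 7, so its Grundy value is 7.
Heap B is a plain Nim heap of size 2, so its Grundy value is 2.
Grundy values for heap C (subtraction set {1, 3, 6}):
g(0) = mex{} = 0
g(1) = mex{0} = 1
g(2) = mex{1} = 0
g(3) = mex{0} = 1
g(4) = mex{1} = 0
g(5) = mex{0} = 1
g(6) = mex{0,1} = 2
g(7) = mex{0,1,2} = 3
g(8) = mex{0,1,3} = 2
g(9) = mex{1,2} = 0
So g(9) = 0.
Heap D is a plain Nim heap of size 3, so its Grundy value is 3.
The value of a disjunctive sum is the nim-sum of the parts.
Combined value = 7 ⊕ 2 ⊕ 0 ⊕ 3 = 6.

6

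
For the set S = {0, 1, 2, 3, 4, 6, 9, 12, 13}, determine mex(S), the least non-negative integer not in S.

5

The values 0, 1, 2, 3, 4 are all present; 5 is the first non-negative integer missing from the set.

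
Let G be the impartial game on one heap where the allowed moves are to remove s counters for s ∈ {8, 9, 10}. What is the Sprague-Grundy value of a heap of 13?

1

Grundy values for subtraction set {8, 9, 10}:
k:     0  1  2  3  4  5  6  7  8  9 10 11 12 13
g(k):  0  0  0  0  0  0  0  0  1  1  1  1  1  1
So g(13) = 1.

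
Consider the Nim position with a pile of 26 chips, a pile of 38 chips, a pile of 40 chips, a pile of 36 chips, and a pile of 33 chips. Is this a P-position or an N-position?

N-position

Bitwise XOR of the heap sizes:
  011010  (26)
  100110  (38)
  101000  (40)
  100100  (36)
  100001  (33)
  ------
  010001  (17)
The nim-sum is 17 ≠ 0, so this is an N-position: the player to move can win.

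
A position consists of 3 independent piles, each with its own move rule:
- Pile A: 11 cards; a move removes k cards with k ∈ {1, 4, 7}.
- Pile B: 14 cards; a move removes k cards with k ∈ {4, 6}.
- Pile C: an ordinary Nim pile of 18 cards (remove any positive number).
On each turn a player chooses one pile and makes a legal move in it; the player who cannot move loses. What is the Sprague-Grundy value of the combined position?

Grundy values for pile A (subtraction set {1, 4, 7}):
g(0) = mex{} = 0
g(1) = mex{0} = 1
g(2) = mex{1} = 0
g(3) = mex{0} = 1
g(4) = mex{0,1} = 2
g(5) = mex{1,2} = 0
g(6) = mex{0} = 1
g(7) = mex{0,1} = 2
g(8) = mex{1,2} = 0
g(9) = mex{0} = 1
g(10) = mex{1} = 0
g(11) = mex{0,2} = 1
So g(11) = 1.
Build the Grundy sequence for pile B with g(k) = mex{g(k−s) : s ∈ {4, 6}, s ≤ k}:
k:     0  1  2  3  4  5  6  7  8  9 10 11 12 13 14
g(k):  0  0  0  0  1  1  1  1  2  2  0  0  0  0  1
So g(14) = 1.
Pile C is a plain Nim pile of size 18, so its Grundy value is 18.
The value of a disjunctive sum is the nim-sum of the parts.
Combined value = 1 ⊕ 1 ⊕ 18 = 18.

18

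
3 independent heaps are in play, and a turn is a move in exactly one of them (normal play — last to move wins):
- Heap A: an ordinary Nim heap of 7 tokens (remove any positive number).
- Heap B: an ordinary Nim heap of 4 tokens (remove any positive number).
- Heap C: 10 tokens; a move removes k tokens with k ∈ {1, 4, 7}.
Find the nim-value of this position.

Heap A is a plain Nim heap of size 7, so its Grundy value is 7.
Heap B is a plain Nim heap of size 4, so its Grundy value is 4.
Grundy values for heap C (subtraction set {1, 4, 7}):
k:     0  1  2  3  4  5  6  7  8  9 10
g(k):  0  1  0  1  2  0  1  2  0  1  0
So g(10) = 0.
By the Sprague-Grundy theorem, the Grundy value of a sum of independent games is the XOR of the component values.
Combined value = 7 ⊕ 4 ⊕ 0 = 3.

3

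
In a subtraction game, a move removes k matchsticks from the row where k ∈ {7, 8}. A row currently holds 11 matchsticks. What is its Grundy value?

Compute g(0), g(1), … for moves {7, 8}:
k:     0  1  2  3  4  5  6  7  8  9 10 11
g(k):  0  0  0  0  0  0  0  1  1  1  1  1
So g(11) = 1.

1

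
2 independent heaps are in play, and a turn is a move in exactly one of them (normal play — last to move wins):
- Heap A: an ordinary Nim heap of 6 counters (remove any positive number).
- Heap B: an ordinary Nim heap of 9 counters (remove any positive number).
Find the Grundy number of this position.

Heap A is a plain Nim heap of size 6, so its Grundy value is 6.
Heap B is a plain Nim heap of size 9, so its Grundy value is 9.
The value of a disjunctive sum is the nim-sum of the parts.
Combined value = 6 ⊕ 9 = 15.

15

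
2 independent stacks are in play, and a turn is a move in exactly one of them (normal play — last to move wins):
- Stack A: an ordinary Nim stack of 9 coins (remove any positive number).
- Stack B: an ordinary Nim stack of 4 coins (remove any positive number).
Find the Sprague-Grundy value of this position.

13

Stack A is a plain Nim stack of size 9, so its Grundy value is 9.
Stack B is a plain Nim stack of size 4, so its Grundy value is 4.
By the Sprague-Grundy theorem, the Grundy value of a sum of independent games is the XOR of the component values.
Combined value = 9 XOR 4 = 13.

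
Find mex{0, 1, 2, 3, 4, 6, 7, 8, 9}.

5

The values 0, 1, 2, 3, 4 are all present; 5 is the first non-negative integer missing from the set.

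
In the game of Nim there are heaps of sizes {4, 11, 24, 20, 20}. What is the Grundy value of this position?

Bitwise XOR of the heap sizes:
  00100  (4)
  01011  (11)
  11000  (24)
  10100  (20)
  10100  (20)
  -----
  10111  (23)

23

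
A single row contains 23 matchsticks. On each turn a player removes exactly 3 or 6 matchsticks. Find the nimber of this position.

1

Grundy values for subtraction set {3, 6}:
k:     0  1  2  3  4  5  6  7  8  9 10 11 12 13 14 15 16 17 18 19 20 21 22 23
g(k):  0  0  0  1  1  1  2  2  2  0  0  0  1  1  1  2  2  2  0  0  0  1  1  1
So g(23) = 1.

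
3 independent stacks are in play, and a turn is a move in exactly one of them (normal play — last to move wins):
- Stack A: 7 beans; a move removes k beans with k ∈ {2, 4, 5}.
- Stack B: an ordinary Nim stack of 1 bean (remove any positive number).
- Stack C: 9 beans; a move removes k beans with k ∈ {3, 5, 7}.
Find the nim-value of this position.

2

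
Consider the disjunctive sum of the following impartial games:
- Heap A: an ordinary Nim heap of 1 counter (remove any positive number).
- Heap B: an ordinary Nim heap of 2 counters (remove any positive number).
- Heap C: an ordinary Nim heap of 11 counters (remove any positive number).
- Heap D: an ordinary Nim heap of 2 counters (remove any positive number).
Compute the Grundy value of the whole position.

10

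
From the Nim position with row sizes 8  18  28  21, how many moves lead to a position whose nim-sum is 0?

3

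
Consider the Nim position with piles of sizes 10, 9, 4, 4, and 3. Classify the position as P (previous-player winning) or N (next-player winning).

In binary:
  1010  (10)
  1001  (9)
  0100  (4)
  0100  (4)
  0011  (3)
  ----
  0000  (0)
The nim-sum is 0, so this is a P-position: the player to move is in a losing position under optimal play.

P-position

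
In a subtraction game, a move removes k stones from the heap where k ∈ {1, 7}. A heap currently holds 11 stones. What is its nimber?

Grundy values for subtraction set {1, 7}:
g(0) = mex{} = 0
g(1) = mex{0} = 1
g(2) = mex{1} = 0
g(3) = mex{0} = 1
g(4) = mex{1} = 0
g(5) = mex{0} = 1
g(6) = mex{1} = 0
g(7) = mex{0} = 1
g(8) = mex{1} = 0
g(9) = mex{0} = 1
g(10) = mex{1} = 0
g(11) = mex{0} = 1
So g(11) = 1.

1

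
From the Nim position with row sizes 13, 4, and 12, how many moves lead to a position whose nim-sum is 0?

3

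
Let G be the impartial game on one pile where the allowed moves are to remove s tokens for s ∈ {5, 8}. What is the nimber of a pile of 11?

2

Build the Grundy sequence with g(k) = mex{g(k−s) : s ∈ {5, 8}, s ≤ k}:
k:     0  1  2  3  4  5  6  7  8  9 10 11
g(k):  0  0  0  0  0  1  1  1  1  1  2  2
So g(11) = 2.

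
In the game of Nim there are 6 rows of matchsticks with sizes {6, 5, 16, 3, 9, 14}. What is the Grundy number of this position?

Nim-sum: 6 XOR 5 XOR 16 XOR 3 XOR 9 XOR 14 = 23.

23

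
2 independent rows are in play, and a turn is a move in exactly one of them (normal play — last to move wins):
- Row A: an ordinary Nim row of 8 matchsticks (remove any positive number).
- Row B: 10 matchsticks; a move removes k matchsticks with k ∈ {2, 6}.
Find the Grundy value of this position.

Row A is a plain Nim row of size 8, so its Grundy value is 8.
Build the Grundy sequence for row B with g(k) = mex{g(k−s) : s ∈ {2, 6}, s ≤ k}:
g(0) = mex{} = 0
g(1) = mex{} = 0
g(2) = mex{0} = 1
g(3) = mex{0} = 1
g(4) = mex{1} = 0
g(5) = mex{1} = 0
g(6) = mex{0} = 1
g(7) = mex{0} = 1
g(8) = mex{1} = 0
g(9) = mex{1} = 0
g(10) = mex{0} = 1
So g(10) = 1.
By the Sprague-Grundy theorem, the Grundy value of a sum of independent games is the XOR of the component values.
Combined value = 8 ⊕ 1 = 9.

9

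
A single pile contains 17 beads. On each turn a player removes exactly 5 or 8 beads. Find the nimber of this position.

0

Grundy values for subtraction set {5, 8}:
k:     0  1  2  3  4  5  6  7  8  9 10 11 12 13 14 15 16 17
g(k):  0  0  0  0  0  1  1  1  1  1  2  2  2  0  0  0  0  0
So g(17) = 0.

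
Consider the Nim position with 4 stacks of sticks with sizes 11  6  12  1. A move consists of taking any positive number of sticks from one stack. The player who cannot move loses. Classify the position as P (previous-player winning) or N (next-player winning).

P-position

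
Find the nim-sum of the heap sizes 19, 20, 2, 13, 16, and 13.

21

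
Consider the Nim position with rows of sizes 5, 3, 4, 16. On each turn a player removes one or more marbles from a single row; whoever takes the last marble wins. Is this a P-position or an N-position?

Nim-sum: 5 XOR 3 XOR 4 XOR 16 = 18.
The nim-sum is 18 ≠ 0, so this is an N-position: the player to move can win.

N-position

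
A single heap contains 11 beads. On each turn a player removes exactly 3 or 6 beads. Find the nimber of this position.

0

Grundy values for subtraction set {3, 6}:
k:     0  1  2  3  4  5  6  7  8  9 10 11
g(k):  0  0  0  1  1  1  2  2  2  0  0  0
So g(11) = 0.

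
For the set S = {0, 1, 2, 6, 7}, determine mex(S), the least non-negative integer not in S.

3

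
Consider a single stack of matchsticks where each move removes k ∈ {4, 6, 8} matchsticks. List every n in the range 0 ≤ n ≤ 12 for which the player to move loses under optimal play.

0, 1, 2, 3, 12

Build the Grundy sequence with g(k) = mex{g(k−s) : s ∈ {4, 6, 8}, s ≤ k}:
g(0) = mex{} = 0
g(1) = mex{} = 0
g(2) = mex{} = 0
g(3) = mex{} = 0
g(4) = mex{0} = 1
g(5) = mex{0} = 1
g(6) = mex{0} = 1
g(7) = mex{0} = 1
g(8) = mex{0,1} = 2
g(9) = mex{0,1} = 2
g(10) = mex{0,1} = 2
g(11) = mex{0,1} = 2
g(12) = mex{1,2} = 0
The P-positions (g = 0) in 0..12 are 0, 1, 2, 3, 12.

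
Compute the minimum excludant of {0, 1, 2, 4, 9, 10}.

3

The values 0, 1, 2 are all present; 3 is the first non-negative integer missing from the set.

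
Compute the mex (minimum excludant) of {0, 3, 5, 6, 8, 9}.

1

0 is in the set but 1 is not, so the mex is 1.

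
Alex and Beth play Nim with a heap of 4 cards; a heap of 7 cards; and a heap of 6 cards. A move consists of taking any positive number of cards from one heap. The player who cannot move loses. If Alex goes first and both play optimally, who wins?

Alex wins

Bitwise XOR of the heap sizes:
  100  (4)
  111  (7)
  110  (6)
  ---
  101  (5)
The nim-sum is 5 ≠ 0, so this is an N-position: the player to move can win; Alex has a winning move.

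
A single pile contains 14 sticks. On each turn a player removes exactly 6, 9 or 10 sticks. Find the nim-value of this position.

2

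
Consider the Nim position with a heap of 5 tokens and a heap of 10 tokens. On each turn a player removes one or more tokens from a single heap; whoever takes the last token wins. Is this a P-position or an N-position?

Write each in binary and XOR column by column:
  0101  (5)
  1010  (10)
  ----
  1111  (15)
The nim-sum is 15 ≠ 0, so this is an N-position: the player to move can win.

N-position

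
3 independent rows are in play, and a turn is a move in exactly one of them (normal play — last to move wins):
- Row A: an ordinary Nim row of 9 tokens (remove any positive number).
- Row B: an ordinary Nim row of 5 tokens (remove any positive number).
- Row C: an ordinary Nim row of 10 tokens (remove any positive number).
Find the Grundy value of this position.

6

Row A is a plain Nim row of size 9, so its Grundy value is 9.
Row B is a plain Nim row of size 5, so its Grundy value is 5.
Row C is a plain Nim row of size 10, so its Grundy value is 10.
By the Sprague-Grundy theorem, the Grundy value of a sum of independent games is the XOR of the component values.
Combined value = 9 ⊕ 5 ⊕ 10 = 6.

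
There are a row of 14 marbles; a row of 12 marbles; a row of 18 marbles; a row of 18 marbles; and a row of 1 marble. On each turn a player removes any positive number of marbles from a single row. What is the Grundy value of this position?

Nim-sum: 14 ^ 12 ^ 18 ^ 18 ^ 1 = 3.

3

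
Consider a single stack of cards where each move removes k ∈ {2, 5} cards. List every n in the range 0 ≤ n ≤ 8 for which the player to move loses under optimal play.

Build the Grundy sequence with g(k) = mex{g(k−s) : s ∈ {2, 5}, s ≤ k}:
k:     0  1  2  3  4  5  6  7  8
g(k):  0  0  1  1  0  2  1  0  0
The P-positions (g = 0) in 0..8 are 0, 1, 4, 7, 8.

0, 1, 4, 7, 8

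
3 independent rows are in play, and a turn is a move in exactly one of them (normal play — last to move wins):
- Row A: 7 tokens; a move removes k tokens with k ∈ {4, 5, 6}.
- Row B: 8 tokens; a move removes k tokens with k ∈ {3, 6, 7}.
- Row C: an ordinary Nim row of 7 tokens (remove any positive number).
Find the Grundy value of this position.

4

Grundy values for row A (subtraction set {4, 5, 6}):
g(0) = mex{} = 0
g(1) = mex{} = 0
g(2) = mex{} = 0
g(3) = mex{} = 0
g(4) = mex{0} = 1
g(5) = mex{0} = 1
g(6) = mex{0} = 1
g(7) = mex{0} = 1
So g(7) = 1.
Grundy values for row B (subtraction set {3, 6, 7}):
g(0) = mex{} = 0
g(1) = mex{} = 0
g(2) = mex{} = 0
g(3) = mex{0} = 1
g(4) = mex{0} = 1
g(5) = mex{0} = 1
g(6) = mex{0,1} = 2
g(7) = mex{0,1} = 2
g(8) = mex{0,1} = 2
So g(8) = 2.
Row C is a plain Nim row of size 7, so its Grundy value is 7.
By the Sprague-Grundy theorem, the Grundy value of a sum of independent games is the XOR of the component values.
Combined value = 1 ⊕ 2 ⊕ 7 = 4.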